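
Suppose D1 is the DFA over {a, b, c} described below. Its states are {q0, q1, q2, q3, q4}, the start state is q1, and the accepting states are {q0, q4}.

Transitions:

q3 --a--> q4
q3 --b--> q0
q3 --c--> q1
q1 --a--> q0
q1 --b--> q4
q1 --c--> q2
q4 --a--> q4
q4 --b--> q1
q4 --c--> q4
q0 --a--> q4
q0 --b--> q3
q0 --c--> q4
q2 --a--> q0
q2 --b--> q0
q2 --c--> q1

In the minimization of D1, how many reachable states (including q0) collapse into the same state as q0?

2

P0 = {q0,q4} | {q1,q2,q3}.
No further refinement is possible. Final partition (2 blocks): {q0,q4} | {q1,q2,q3}.
State q0 belongs to the block {q0,q4}, which has 2 states.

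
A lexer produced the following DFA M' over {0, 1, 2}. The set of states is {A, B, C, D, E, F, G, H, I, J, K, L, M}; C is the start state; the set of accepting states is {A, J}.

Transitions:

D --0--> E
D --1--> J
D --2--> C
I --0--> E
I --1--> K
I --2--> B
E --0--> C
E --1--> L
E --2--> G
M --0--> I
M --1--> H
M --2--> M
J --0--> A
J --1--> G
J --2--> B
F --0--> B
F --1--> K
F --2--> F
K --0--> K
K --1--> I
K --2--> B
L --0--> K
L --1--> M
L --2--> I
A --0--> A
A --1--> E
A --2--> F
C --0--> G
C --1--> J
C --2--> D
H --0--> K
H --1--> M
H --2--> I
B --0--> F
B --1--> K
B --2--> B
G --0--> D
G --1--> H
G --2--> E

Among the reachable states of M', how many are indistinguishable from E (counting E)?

Every state is reachable, so we keep all 13.
Start with accepting vs non-accepting: {A,J} | {B,C,D,E,F,G,H,I,K,L,M}.
Refine {B,C,D,E,F,G,H,I,K,L,M} on symbol 1: members go to different blocks, giving {B,E,F,G,H,I,K,L,M} and {C,D}.
Split {B,E,F,G,H,I,K,L,M} by δ(·,0) → {B,F,H,I,K,L,M} and {E,G}.
On input 0, block {B,F,H,I,K,L,M} splits into {B,F,H,K,L,M} and {I}.
Refine {B,F,H,K,L,M} on symbol 0: members go to different blocks, giving {B,F,H,K,L} and {M}.
Split {B,F,H,K,L} by δ(·,1) → {B,F} and {H,L} and {K}.
The partition is now stable with 8 blocks: {A,J} | {B,F} | {C,D} | {E,G} | {I} | {M} | {H,L} | {K}.
The equivalence class containing E is {E,G}, of size 2.

2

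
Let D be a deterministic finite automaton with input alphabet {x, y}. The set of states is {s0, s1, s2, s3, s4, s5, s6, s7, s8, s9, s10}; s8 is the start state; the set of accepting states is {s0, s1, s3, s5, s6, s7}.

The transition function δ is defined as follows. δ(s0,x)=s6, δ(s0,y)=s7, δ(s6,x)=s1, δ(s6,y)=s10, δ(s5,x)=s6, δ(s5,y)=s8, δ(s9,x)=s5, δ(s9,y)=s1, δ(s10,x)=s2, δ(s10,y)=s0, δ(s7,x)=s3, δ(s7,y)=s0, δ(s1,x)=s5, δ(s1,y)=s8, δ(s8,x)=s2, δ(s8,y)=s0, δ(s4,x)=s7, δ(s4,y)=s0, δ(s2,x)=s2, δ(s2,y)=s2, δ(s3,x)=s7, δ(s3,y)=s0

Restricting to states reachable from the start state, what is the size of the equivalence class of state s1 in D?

First remove the unreachable states {s4,s9}; 9 states remain.
Start with accepting vs non-accepting: {s0,s1,s3,s5,s6,s7} | {s2,s8,s10}.
Refine {s0,s1,s3,s5,s6,s7} on symbol y: members go to different blocks, giving {s0,s3,s7} and {s1,s5,s6}.
On input x, block {s0,s3,s7} splits into {s3,s7} and {s0}.
On input y, block {s2,s8,s10} splits into {s8,s10} and {s2}.
No further refinement is possible. Final partition (5 blocks): {s3,s7} | {s8,s10} | {s1,s5,s6} | {s0} | {s2}.
The equivalence class containing s1 is {s1,s5,s6}, of size 3.

3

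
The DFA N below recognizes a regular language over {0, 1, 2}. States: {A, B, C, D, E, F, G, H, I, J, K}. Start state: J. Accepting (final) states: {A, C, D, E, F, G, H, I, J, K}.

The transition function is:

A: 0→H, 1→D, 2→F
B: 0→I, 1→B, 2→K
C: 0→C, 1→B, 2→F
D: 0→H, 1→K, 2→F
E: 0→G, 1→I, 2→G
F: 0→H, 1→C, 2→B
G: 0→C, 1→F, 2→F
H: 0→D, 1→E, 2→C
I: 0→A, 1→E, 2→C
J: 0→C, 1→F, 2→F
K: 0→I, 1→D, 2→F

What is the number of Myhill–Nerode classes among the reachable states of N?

7

Initial partition by acceptance: {A,C,D,E,F,G,H,I,J,K} | {B}.
Split {A,C,D,E,F,G,H,I,J,K} by δ(·,1) → {A,D,E,F,G,H,I,J,K} and {C}.
On input 0, block {A,D,E,F,G,H,I,J,K} splits into {A,D,E,F,H,I,K} and {G,J}.
On input 0, block {A,D,E,F,H,I,K} splits into {A,D,F,H,I,K} and {E}.
On input 1, block {A,D,F,H,I,K} splits into {A,D,K} and {H,I} and {F}.
The partition is now stable with 7 blocks: {A,D,K} | {B} | {C} | {G,J} | {E} | {H,I} | {F}.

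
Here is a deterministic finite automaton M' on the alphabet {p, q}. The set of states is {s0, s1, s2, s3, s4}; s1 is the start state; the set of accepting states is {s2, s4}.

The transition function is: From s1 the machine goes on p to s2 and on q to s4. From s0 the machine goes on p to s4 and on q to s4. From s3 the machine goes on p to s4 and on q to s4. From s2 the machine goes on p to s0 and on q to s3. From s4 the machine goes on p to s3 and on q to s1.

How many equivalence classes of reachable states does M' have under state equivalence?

2

Every state is reachable, so we keep all 5.
Start with accepting vs non-accepting: {s2,s4} | {s0,s1,s3}.
The partition is now stable with 2 blocks: {s2,s4} | {s0,s1,s3}.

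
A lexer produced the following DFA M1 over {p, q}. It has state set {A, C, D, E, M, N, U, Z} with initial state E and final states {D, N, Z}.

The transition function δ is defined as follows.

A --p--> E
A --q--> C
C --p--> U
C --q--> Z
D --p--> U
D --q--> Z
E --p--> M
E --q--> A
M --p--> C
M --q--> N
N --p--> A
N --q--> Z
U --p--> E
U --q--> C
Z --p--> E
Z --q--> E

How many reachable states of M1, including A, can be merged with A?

Reachable states from the start: {A,C,E,M,N,U,Z}. Unreachable: {D} — drop them.
Start with accepting vs non-accepting: {N,Z} | {A,C,E,M,U}.
Split {N,Z} by δ(·,q) → {Z} and {N}.
Split {A,C,E,M,U} by δ(·,q) → {A,E,U} and {C} and {M}.
Refine {A,E,U} on symbol p: members go to different blocks, giving {A,U} and {E}.
Stable partition: {Z} | {A,U} | {N} | {C} | {M} | {E} — 6 equivalence classes.
State A belongs to the block {A,U}, which has 2 states.

2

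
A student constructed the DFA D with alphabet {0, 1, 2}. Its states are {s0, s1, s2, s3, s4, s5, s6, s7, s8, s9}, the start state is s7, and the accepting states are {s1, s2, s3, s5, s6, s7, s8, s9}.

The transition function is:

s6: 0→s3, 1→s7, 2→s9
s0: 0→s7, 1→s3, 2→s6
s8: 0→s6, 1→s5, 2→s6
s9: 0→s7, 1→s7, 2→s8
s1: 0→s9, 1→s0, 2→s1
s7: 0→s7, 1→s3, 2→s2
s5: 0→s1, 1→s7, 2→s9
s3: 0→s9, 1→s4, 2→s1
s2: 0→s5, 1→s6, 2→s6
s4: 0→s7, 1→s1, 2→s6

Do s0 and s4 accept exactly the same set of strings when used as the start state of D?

Yes

Initial partition by acceptance: {s1,s2,s3,s5,s6,s7,s8,s9} | {s0,s4}.
On input 1, block {s1,s2,s3,s5,s6,s7,s8,s9} splits into {s2,s5,s6,s7,s8,s9} and {s1,s3}.
Refine {s2,s5,s6,s7,s8,s9} on symbol 0: members go to different blocks, giving {s2,s7,s8,s9} and {s5,s6}.
Refine {s2,s7,s8,s9} on symbol 0: members go to different blocks, giving {s2,s8} and {s7,s9}.
Refine {s7,s9} on symbol 1: members go to different blocks, giving {s7} and {s9}.
Stable partition: {s2,s8} | {s0,s4} | {s1,s3} | {s5,s6} | {s7} | {s9} — 6 equivalence classes.
s0 and s4 lie in the same block of the stable partition, so they are equivalent — no string distinguishes them.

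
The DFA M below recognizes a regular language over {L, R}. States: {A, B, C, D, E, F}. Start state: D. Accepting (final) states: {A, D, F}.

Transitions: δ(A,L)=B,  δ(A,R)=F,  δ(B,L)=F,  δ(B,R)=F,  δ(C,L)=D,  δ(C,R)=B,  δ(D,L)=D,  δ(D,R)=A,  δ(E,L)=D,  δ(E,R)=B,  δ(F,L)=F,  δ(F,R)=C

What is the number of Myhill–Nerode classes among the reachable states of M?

States {E} cannot be reached from the start state, so discard them.
Initial partition by acceptance: {A,D,F} | {B,C}.
Refine {A,D,F} on symbol L: members go to different blocks, giving {D,F} and {A}.
On input R, block {D,F} splits into {D} and {F}.
On input L, block {B,C} splits into {B} and {C}.
The partition is now stable with 5 blocks: {D} | {B} | {A} | {F} | {C}.

5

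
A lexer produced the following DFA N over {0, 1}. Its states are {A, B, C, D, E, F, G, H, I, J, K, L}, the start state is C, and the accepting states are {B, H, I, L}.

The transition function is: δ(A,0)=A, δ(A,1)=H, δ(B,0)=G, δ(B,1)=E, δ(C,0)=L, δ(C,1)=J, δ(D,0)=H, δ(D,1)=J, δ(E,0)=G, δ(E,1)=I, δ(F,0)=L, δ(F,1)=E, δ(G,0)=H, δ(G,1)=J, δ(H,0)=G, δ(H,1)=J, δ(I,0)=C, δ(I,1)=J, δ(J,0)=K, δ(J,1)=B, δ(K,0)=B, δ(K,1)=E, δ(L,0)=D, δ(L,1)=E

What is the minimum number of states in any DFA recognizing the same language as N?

3

States {A,F} cannot be reached from the start state, so discard them.
Initial partition by acceptance: {B,H,I,L} | {C,D,E,G,J,K}.
On input 0, block {C,D,E,G,J,K} splits into {C,D,G,K} and {E,J}.
The partition is now stable with 3 blocks: {B,H,I,L} | {C,D,G,K} | {E,J}.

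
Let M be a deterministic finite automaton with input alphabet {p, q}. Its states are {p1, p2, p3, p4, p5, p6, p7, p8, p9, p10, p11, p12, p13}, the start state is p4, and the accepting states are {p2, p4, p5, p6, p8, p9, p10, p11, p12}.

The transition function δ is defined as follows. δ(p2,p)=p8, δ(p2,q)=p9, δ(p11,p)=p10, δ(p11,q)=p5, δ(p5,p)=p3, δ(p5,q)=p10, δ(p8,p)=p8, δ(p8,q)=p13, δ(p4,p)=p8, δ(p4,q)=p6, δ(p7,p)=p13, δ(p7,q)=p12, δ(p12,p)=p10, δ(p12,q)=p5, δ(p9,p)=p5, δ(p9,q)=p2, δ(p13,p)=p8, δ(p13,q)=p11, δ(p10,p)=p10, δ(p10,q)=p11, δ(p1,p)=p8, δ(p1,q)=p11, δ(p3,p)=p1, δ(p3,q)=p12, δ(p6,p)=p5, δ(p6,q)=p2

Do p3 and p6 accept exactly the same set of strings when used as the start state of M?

No

States {p7} cannot be reached from the start state, so discard them.
Start with accepting vs non-accepting: {p2,p4,p5,p6,p8,p9,p10,p11,p12} | {p1,p3,p13}.
On input p, block {p2,p4,p5,p6,p8,p9,p10,p11,p12} splits into {p2,p4,p6,p8,p9,p10,p11,p12} and {p5}.
Refine {p2,p4,p6,p8,p9,p10,p11,p12} on symbol p: members go to different blocks, giving {p2,p4,p8,p10,p11,p12} and {p6,p9}.
Refine {p2,p4,p8,p10,p11,p12} on symbol q: members go to different blocks, giving {p2,p4} and {p11,p12} and {p8} and {p10}.
Refine {p1,p3,p13} on symbol p: members go to different blocks, giving {p1,p13} and {p3}.
Stable partition: {p2,p4} | {p1,p13} | {p5} | {p6,p9} | {p11,p12} | {p8} | {p10} | {p3} — 8 equivalence classes.
p3 and p6 end up in different blocks, so they are distinguishable. For instance, the string 'ε' is accepted from only p6.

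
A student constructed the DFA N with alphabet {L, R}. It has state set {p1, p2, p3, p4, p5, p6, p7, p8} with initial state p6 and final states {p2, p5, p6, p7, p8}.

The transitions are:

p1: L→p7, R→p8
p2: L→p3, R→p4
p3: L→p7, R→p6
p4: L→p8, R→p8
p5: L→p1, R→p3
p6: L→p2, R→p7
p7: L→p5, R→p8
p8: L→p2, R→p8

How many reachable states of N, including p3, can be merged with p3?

P0 = {p2,p5,p6,p7,p8} | {p1,p3,p4}.
On input L, block {p2,p5,p6,p7,p8} splits into {p6,p7,p8} and {p2,p5}.
Stable partition: {p6,p7,p8} | {p1,p3,p4} | {p2,p5} — 3 equivalence classes.
State p3 belongs to the block {p1,p3,p4}, which has 3 states.

3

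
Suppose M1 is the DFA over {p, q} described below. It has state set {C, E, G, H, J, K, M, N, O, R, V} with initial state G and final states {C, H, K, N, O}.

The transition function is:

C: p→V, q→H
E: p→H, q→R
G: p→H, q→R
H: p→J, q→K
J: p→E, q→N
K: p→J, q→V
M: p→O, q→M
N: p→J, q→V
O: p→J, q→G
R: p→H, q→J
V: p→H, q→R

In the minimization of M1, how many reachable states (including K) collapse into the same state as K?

Reachable states from the start: {E,G,H,J,K,N,R,V}. Unreachable: {C,M,O} — drop them.
Initial partition by acceptance: {H,K,N} | {E,G,J,R,V}.
Refine {H,K,N} on symbol q: members go to different blocks, giving {K,N} and {H}.
Split {E,G,J,R,V} by δ(·,p) → {E,G,R,V} and {J}.
On input q, block {E,G,R,V} splits into {E,G,V} and {R}.
No further refinement is possible. Final partition (5 blocks): {K,N} | {E,G,V} | {H} | {J} | {R}.
The equivalence class containing K is {K,N}, of size 2.

2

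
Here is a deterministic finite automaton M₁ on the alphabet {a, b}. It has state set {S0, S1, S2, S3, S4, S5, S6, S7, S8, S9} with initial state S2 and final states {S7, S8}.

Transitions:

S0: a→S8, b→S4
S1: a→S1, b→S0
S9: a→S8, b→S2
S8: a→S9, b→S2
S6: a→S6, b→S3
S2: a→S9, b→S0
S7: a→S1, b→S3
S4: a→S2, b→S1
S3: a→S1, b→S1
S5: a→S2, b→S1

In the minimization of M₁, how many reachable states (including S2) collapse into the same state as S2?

First remove the unreachable states {S3,S5,S6,S7}; 6 states remain.
Start with accepting vs non-accepting: {S8} | {S0,S1,S2,S4,S9}.
Split {S0,S1,S2,S4,S9} by δ(·,a) → {S1,S2,S4} and {S0,S9}.
Split {S1,S2,S4} by δ(·,a) → {S1,S4} and {S2}.
On input a, block {S1,S4} splits into {S1} and {S4}.
On input b, block {S0,S9} splits into {S0} and {S9}.
Stable partition: {S8} | {S1} | {S0} | {S2} | {S4} | {S9} — 6 equivalence classes.
State S2 belongs to the block {S2}, which has 1 states.

1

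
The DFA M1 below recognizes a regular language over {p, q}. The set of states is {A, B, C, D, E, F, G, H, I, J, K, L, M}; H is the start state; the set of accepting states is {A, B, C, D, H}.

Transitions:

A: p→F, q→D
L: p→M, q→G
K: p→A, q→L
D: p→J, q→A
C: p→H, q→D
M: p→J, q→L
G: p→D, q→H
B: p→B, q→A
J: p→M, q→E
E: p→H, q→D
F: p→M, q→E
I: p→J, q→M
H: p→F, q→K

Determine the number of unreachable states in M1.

3

BFS from H reaches {A, D, E, F, G, H, J, K, L, M}; the 3 state(s) B, C, I are never visited.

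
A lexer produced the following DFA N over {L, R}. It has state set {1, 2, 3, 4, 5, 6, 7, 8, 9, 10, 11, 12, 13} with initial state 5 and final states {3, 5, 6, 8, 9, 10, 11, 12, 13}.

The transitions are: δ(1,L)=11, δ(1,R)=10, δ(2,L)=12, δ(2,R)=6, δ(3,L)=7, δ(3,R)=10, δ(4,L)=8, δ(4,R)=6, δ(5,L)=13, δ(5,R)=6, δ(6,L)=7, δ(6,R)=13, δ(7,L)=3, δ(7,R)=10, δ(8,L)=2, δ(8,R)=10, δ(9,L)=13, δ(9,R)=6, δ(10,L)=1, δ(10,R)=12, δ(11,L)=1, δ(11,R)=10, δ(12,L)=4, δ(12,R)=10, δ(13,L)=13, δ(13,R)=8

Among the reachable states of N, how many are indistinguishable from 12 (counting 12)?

States {9} cannot be reached from the start state, so discard them.
P0 = {3,5,6,8,10,11,12,13} | {1,2,4,7}.
Split {3,5,6,8,10,11,12,13} by δ(·,L) → {3,6,8,10,11,12} and {5,13}.
Refine {3,6,8,10,11,12} on symbol R: members go to different blocks, giving {3,8,10,11,12} and {6}.
Split {1,2,4,7} by δ(·,R) → {1,7} and {2,4}.
Refine {3,8,10,11,12} on symbol L: members go to different blocks, giving {3,10,11} and {8,12}.
Split {3,10,11} by δ(·,R) → {3,11} and {10}.
Split {5,13} by δ(·,R) → {5} and {13}.
No further refinement is possible. Final partition (8 blocks): {3,11} | {1,7} | {5} | {6} | {2,4} | {8,12} | {10} | {13}.
The equivalence class containing 12 is {8,12}, of size 2.

2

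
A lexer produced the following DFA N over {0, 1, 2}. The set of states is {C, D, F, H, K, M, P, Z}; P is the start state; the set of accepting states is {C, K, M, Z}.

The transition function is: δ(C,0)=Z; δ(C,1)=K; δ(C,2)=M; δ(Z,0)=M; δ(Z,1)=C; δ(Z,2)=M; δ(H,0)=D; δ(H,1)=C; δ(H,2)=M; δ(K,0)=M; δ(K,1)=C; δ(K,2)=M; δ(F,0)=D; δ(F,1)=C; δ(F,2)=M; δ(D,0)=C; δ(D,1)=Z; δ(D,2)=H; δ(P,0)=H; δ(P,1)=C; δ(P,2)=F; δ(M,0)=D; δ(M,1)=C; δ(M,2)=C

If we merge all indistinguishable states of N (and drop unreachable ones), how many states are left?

6

Every state is reachable, so we keep all 8.
Initial partition by acceptance: {C,K,M,Z} | {D,F,H,P}.
Refine {C,K,M,Z} on symbol 0: members go to different blocks, giving {C,K,Z} and {M}.
On input 0, block {C,K,Z} splits into {K,Z} and {C}.
Split {D,F,H,P} by δ(·,0) → {F,H,P} and {D}.
Split {F,H,P} by δ(·,0) → {F,H} and {P}.
No further refinement is possible. Final partition (6 blocks): {K,Z} | {F,H} | {M} | {C} | {D} | {P}.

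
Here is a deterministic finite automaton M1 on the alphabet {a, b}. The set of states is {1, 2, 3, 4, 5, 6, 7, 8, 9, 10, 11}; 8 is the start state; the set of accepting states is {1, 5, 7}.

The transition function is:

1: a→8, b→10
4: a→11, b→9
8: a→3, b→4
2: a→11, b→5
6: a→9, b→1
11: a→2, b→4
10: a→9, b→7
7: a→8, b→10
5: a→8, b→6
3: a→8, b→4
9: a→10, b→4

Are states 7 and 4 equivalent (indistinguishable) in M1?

Every state is reachable, so we keep all 11.
P0 = {1,5,7} | {2,3,4,6,8,9,10,11}.
Split {2,3,4,6,8,9,10,11} by δ(·,b) → {3,4,8,9,11} and {2,6,10}.
Split {3,4,8,9,11} by δ(·,a) → {3,4,8} and {9,11}.
On input a, block {3,4,8} splits into {3,8} and {4}.
The partition is now stable with 5 blocks: {1,5,7} | {3,8} | {2,6,10} | {9,11} | {4}.
7 and 4 end up in different blocks, so they are distinguishable. For instance, the string 'ε' is accepted from only 7.

No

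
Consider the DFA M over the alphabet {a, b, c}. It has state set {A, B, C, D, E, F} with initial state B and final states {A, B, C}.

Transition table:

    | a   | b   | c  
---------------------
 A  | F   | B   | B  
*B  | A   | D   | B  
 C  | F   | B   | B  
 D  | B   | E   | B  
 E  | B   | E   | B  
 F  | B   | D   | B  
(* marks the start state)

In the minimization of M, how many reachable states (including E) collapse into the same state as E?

3

States {C} cannot be reached from the start state, so discard them.
Start with accepting vs non-accepting: {A,B} | {D,E,F}.
On input a, block {A,B} splits into {A} and {B}.
The partition is now stable with 3 blocks: {A} | {D,E,F} | {B}.
The equivalence class containing E is {D,E,F}, of size 3.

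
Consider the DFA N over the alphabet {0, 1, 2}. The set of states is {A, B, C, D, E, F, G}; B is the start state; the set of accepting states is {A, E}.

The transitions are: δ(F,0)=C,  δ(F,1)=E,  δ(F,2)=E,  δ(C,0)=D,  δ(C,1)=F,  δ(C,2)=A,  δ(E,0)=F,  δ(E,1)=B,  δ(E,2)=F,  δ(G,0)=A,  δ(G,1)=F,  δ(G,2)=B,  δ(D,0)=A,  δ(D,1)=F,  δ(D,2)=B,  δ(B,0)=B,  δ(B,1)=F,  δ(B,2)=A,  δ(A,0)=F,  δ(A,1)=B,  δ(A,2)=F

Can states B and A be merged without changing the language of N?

Reachable states from the start: {A,B,C,D,E,F}. Unreachable: {G} — drop them.
P0 = {A,E} | {B,C,D,F}.
On input 0, block {B,C,D,F} splits into {B,C,F} and {D}.
Split {B,C,F} by δ(·,0) → {B,F} and {C}.
Split {B,F} by δ(·,0) → {B} and {F}.
The partition is now stable with 5 blocks: {A,E} | {B} | {D} | {C} | {F}.
B and A end up in different blocks, so they are distinguishable. For instance, the string 'ε' is accepted from only A.

No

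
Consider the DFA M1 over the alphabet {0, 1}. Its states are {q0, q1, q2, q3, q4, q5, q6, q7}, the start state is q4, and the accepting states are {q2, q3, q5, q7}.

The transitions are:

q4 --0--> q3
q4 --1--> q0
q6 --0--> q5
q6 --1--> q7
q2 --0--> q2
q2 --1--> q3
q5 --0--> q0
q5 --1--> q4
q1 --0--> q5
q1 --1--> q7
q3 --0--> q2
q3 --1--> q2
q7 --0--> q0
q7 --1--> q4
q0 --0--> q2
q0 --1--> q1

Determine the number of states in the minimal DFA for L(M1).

5

First remove the unreachable states {q6}; 7 states remain.
Initial partition by acceptance: {q2,q3,q5,q7} | {q0,q1,q4}.
Refine {q2,q3,q5,q7} on symbol 0: members go to different blocks, giving {q2,q3} and {q5,q7}.
On input 0, block {q0,q1,q4} splits into {q0,q4} and {q1}.
On input 1, block {q0,q4} splits into {q0} and {q4}.
No further refinement is possible. Final partition (5 blocks): {q2,q3} | {q0} | {q5,q7} | {q1} | {q4}.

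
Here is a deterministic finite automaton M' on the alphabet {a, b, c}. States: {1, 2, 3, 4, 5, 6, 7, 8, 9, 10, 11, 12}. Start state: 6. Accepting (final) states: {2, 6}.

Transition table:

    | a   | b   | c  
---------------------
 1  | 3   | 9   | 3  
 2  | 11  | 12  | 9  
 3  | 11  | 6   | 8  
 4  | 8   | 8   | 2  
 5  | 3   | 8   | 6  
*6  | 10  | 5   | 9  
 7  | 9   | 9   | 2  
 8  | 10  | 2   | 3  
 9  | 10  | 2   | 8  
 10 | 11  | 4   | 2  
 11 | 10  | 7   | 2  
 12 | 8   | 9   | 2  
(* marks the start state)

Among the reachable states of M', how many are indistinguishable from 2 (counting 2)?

Reachable states from the start: {2,3,4,5,6,7,8,9,10,11,12}. Unreachable: {1} — drop them.
Initial partition by acceptance: {2,6} | {3,4,5,7,8,9,10,11,12}.
Split {3,4,5,7,8,9,10,11,12} by δ(·,b) → {4,5,7,10,11,12} and {3,8,9}.
Split {4,5,7,10,11,12} by δ(·,a) → {4,5,7,12} and {10,11}.
The partition is now stable with 4 blocks: {2,6} | {4,5,7,12} | {3,8,9} | {10,11}.
The equivalence class containing 2 is {2,6}, of size 2.

2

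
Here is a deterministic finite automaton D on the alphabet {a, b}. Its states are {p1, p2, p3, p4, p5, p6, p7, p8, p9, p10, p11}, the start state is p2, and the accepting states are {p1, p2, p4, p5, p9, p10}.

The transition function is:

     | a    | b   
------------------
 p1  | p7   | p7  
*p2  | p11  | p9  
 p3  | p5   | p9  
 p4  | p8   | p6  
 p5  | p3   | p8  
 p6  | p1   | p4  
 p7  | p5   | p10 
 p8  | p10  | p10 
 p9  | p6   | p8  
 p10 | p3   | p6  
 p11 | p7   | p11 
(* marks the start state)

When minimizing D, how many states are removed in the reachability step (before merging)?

Every one of the 11 states is reachable from p2.

0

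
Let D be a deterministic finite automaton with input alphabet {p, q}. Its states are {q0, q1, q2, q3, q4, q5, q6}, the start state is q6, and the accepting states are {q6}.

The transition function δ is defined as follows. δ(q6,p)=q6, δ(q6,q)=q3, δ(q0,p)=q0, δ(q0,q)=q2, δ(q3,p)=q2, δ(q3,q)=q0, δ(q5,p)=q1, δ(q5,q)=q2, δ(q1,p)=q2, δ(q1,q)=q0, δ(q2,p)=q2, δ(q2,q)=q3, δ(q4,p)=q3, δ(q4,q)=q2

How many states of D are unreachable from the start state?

3

Starting at q6 and following transitions, the reachable set is {q0, q2, q3, q6}. That leaves q1, q4, q5 unreachable — 3 in total.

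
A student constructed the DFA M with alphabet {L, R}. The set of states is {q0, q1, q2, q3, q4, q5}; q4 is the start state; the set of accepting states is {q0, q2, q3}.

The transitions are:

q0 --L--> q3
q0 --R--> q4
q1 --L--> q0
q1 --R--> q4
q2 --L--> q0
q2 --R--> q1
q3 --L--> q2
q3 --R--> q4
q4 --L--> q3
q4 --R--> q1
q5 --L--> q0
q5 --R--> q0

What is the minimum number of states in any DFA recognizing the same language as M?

2

Reachable states from the start: {q0,q1,q2,q3,q4}. Unreachable: {q5} — drop them.
Start with accepting vs non-accepting: {q0,q2,q3} | {q1,q4}.
No further refinement is possible. Final partition (2 blocks): {q0,q2,q3} | {q1,q4}.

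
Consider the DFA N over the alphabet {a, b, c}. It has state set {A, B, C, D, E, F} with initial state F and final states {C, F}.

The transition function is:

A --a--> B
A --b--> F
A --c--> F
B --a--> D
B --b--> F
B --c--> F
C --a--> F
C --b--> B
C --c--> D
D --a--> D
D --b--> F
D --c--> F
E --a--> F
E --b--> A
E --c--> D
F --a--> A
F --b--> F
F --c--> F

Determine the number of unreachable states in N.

Starting at F and following transitions, the reachable set is {A, B, D, F}. That leaves C, E unreachable — 2 in total.

2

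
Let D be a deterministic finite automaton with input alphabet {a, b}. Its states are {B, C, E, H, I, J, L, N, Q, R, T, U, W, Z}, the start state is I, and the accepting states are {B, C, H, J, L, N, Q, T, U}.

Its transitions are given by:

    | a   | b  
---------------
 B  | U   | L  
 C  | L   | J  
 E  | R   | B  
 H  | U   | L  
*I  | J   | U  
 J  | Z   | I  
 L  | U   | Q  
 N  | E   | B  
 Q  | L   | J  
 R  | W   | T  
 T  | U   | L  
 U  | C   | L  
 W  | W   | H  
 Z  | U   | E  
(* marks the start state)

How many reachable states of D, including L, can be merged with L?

States {N} cannot be reached from the start state, so discard them.
P0 = {B,C,H,J,L,Q,T,U} | {E,I,R,W,Z}.
On input a, block {B,C,H,J,L,Q,T,U} splits into {B,C,H,L,Q,T,U} and {J}.
Split {B,C,H,L,Q,T,U} by δ(·,b) → {B,H,L,T,U} and {C,Q}.
Split {B,H,L,T,U} by δ(·,a) → {B,H,L,T} and {U}.
Refine {B,H,L,T} on symbol b: members go to different blocks, giving {B,H,T} and {L}.
Split {E,I,R,W,Z} by δ(·,a) → {E,R,W} and {I} and {Z}.
No further refinement is possible. Final partition (8 blocks): {B,H,T} | {E,R,W} | {J} | {C,Q} | {U} | {L} | {I} | {Z}.
State L belongs to the block {L}, which has 1 states.

1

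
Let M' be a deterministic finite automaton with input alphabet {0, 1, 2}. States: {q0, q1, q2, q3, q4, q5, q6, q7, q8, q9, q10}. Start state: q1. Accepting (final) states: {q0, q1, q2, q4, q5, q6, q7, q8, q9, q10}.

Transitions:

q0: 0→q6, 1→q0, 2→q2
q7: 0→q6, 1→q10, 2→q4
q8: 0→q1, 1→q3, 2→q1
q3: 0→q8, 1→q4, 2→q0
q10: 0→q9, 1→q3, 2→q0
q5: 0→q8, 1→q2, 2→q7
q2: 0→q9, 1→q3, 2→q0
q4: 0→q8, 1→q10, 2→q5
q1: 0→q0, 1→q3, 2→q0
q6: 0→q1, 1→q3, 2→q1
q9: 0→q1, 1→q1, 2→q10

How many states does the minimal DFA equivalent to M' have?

7

All states are reachable from the start state.
Initial partition by acceptance: {q0,q1,q2,q4,q5,q6,q7,q8,q9,q10} | {q3}.
Refine {q0,q1,q2,q4,q5,q6,q7,q8,q9,q10} on symbol 1: members go to different blocks, giving {q0,q4,q5,q7,q9} and {q1,q2,q6,q8,q10}.
On input 1, block {q0,q4,q5,q7,q9} splits into {q4,q5,q7,q9} and {q0}.
Refine {q4,q5,q7,q9} on symbol 2: members go to different blocks, giving {q4,q5,q7} and {q9}.
On input 0, block {q1,q2,q6,q8,q10} splits into {q2,q10} and {q6,q8} and {q1}.
Stable partition: {q4,q5,q7} | {q3} | {q2,q10} | {q0} | {q9} | {q6,q8} | {q1} — 7 equivalence classes.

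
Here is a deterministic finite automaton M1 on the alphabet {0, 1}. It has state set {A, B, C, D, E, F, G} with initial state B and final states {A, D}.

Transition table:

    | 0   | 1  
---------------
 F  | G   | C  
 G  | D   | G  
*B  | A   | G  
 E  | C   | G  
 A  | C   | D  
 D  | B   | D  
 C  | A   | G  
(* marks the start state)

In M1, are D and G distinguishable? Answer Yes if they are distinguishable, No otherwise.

Reachable states from the start: {A,B,C,D,G}. Unreachable: {E,F} — drop them.
Initial partition by acceptance: {A,D} | {B,C,G}.
No further refinement is possible. Final partition (2 blocks): {A,D} | {B,C,G}.
D and G end up in different blocks, so they are distinguishable. For instance, the string 'ε' is accepted from only D.

Yes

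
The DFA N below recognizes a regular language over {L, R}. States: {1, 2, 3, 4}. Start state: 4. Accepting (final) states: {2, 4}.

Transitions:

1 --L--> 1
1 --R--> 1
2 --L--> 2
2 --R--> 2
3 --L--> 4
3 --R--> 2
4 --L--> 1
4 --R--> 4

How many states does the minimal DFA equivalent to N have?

States {2,3} cannot be reached from the start state, so discard them.
Start with accepting vs non-accepting: {4} | {1}.
No further refinement is possible. Final partition (2 blocks): {4} | {1}.

2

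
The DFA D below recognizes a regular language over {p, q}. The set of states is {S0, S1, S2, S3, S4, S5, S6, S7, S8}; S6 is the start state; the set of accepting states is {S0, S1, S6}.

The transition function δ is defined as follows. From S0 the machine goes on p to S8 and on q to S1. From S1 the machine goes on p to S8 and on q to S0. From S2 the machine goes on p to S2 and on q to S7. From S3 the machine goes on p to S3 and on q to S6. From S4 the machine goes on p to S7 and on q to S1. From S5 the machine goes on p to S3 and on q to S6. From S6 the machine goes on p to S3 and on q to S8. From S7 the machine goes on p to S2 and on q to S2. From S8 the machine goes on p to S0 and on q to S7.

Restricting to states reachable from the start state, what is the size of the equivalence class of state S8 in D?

1

First remove the unreachable states {S4,S5}; 7 states remain.
Initial partition by acceptance: {S0,S1,S6} | {S2,S3,S7,S8}.
Refine {S0,S1,S6} on symbol q: members go to different blocks, giving {S0,S1} and {S6}.
Refine {S2,S3,S7,S8} on symbol p: members go to different blocks, giving {S2,S3,S7} and {S8}.
On input q, block {S2,S3,S7} splits into {S2,S7} and {S3}.
The partition is now stable with 5 blocks: {S0,S1} | {S2,S7} | {S6} | {S8} | {S3}.
The equivalence class containing S8 is {S8}, of size 1.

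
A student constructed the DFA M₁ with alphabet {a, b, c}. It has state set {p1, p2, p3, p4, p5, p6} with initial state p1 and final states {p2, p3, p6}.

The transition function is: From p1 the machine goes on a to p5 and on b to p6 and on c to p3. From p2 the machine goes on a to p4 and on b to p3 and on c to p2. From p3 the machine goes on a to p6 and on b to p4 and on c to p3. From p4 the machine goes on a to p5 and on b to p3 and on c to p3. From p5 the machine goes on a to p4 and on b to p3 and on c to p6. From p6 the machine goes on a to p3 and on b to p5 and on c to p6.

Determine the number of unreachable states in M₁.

1

BFS from p1 reaches {p1, p3, p4, p5, p6}; the 1 state(s) p2 are never visited.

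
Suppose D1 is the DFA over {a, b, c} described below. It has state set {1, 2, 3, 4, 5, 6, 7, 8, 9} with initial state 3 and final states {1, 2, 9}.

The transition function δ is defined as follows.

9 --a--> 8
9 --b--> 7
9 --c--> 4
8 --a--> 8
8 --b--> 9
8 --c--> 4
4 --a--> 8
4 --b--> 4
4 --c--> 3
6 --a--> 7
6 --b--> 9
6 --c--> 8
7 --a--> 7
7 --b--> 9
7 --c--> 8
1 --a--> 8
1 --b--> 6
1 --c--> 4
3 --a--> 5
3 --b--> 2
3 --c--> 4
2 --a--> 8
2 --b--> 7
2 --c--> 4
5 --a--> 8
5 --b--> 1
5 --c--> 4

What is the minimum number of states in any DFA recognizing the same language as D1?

P0 = {1,2,9} | {3,4,5,6,7,8}.
On input b, block {3,4,5,6,7,8} splits into {3,5,6,7,8} and {4}.
Refine {3,5,6,7,8} on symbol c: members go to different blocks, giving {3,5,8} and {6,7}.
No further refinement is possible. Final partition (4 blocks): {1,2,9} | {3,5,8} | {4} | {6,7}.

4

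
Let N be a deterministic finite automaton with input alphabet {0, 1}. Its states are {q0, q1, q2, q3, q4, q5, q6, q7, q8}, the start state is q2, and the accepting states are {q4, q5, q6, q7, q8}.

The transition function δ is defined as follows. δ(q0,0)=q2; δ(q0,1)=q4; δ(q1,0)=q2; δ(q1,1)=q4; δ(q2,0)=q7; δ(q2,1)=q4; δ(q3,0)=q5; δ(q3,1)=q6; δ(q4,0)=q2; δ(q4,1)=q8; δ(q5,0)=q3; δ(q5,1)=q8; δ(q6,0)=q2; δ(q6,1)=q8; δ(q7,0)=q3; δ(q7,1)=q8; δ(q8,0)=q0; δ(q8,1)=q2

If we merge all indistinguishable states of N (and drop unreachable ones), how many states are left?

Reachable states from the start: {q0,q2,q3,q4,q5,q6,q7,q8}. Unreachable: {q1} — drop them.
Start with accepting vs non-accepting: {q4,q5,q6,q7,q8} | {q0,q2,q3}.
Split {q4,q5,q6,q7,q8} by δ(·,1) → {q4,q5,q6,q7} and {q8}.
Split {q0,q2,q3} by δ(·,0) → {q2,q3} and {q0}.
The partition is now stable with 4 blocks: {q4,q5,q6,q7} | {q2,q3} | {q8} | {q0}.

4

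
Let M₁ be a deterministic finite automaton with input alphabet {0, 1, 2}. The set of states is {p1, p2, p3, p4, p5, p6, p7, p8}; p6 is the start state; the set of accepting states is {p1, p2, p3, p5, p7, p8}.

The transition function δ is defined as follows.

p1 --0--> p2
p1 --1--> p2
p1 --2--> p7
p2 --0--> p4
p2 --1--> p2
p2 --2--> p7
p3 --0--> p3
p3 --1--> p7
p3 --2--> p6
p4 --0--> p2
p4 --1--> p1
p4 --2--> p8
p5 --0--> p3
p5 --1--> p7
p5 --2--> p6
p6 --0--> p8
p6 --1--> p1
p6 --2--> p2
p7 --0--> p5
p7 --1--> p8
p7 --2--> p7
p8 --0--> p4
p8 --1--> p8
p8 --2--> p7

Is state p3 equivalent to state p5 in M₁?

Yes

Every state is reachable, so we keep all 8.
P0 = {p1,p2,p3,p5,p7,p8} | {p4,p6}.
Refine {p1,p2,p3,p5,p7,p8} on symbol 0: members go to different blocks, giving {p1,p3,p5,p7} and {p2,p8}.
Refine {p1,p3,p5,p7} on symbol 0: members go to different blocks, giving {p3,p5,p7} and {p1}.
Refine {p3,p5,p7} on symbol 1: members go to different blocks, giving {p3,p5} and {p7}.
The partition is now stable with 5 blocks: {p3,p5} | {p4,p6} | {p2,p8} | {p1} | {p7}.
p3 and p5 lie in the same block of the stable partition, so they are equivalent — no string distinguishes them.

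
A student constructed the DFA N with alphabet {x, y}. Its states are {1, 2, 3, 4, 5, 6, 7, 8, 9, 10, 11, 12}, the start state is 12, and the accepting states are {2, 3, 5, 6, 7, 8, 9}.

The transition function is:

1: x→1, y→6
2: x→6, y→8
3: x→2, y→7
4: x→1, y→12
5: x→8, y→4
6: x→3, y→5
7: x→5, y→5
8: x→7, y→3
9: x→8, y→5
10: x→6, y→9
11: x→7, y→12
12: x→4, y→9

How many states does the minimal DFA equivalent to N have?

Reachable states from the start: {1,2,3,4,5,6,7,8,9,12}. Unreachable: {10,11} — drop them.
P0 = {2,3,5,6,7,8,9} | {1,4,12}.
Refine {2,3,5,6,7,8,9} on symbol y: members go to different blocks, giving {2,3,6,7,8,9} and {5}.
Split {2,3,6,7,8,9} by δ(·,x) → {2,3,6,8,9} and {7}.
Split {2,3,6,8,9} by δ(·,x) → {2,3,6,9} and {8}.
On input x, block {2,3,6,9} splits into {2,3,6} and {9}.
On input y, block {2,3,6} splits into {2} and {3} and {6}.
On input y, block {1,4,12} splits into {1} and {4} and {12}.
No further refinement is possible. Final partition (10 blocks): {2} | {1} | {5} | {7} | {8} | {9} | {3} | {6} | {4} | {12}.

10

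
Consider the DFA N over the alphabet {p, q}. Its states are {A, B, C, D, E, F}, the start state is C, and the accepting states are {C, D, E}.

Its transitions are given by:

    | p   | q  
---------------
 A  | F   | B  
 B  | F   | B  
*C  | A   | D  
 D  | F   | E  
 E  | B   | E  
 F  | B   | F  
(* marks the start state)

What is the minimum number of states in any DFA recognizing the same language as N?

Every state is reachable, so we keep all 6.
P0 = {C,D,E} | {A,B,F}.
No further refinement is possible. Final partition (2 blocks): {C,D,E} | {A,B,F}.

2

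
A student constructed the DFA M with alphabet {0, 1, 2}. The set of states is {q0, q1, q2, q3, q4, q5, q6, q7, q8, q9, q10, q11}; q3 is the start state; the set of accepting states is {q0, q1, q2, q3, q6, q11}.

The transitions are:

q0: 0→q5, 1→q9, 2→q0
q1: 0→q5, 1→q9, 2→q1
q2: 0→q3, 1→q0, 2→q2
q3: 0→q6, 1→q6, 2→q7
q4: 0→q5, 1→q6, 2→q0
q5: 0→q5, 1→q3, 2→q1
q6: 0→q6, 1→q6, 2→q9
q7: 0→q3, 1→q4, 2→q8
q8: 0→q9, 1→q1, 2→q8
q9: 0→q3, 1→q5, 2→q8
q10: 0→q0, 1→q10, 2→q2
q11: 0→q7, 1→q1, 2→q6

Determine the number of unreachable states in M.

BFS from q3 reaches {q0, q1, q3, q4, q5, q6, q7, q8, q9}; the 3 state(s) q2, q10, q11 are never visited.

3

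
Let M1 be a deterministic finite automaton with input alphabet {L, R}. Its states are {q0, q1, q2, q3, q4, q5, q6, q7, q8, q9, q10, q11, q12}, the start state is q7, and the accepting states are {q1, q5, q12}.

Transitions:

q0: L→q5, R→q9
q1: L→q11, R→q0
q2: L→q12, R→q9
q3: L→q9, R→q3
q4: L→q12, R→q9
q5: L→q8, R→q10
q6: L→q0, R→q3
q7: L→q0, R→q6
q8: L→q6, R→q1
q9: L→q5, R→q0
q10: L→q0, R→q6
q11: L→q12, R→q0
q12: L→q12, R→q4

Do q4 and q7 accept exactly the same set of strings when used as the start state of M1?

No

Reachable states from the start: {q0,q1,q3,q4,q5,q6,q7,q8,q9,q10,q11,q12}. Unreachable: {q2} — drop them.
Start with accepting vs non-accepting: {q1,q5,q12} | {q0,q3,q4,q6,q7,q8,q9,q10,q11}.
On input L, block {q1,q5,q12} splits into {q1,q5} and {q12}.
Split {q0,q3,q4,q6,q7,q8,q9,q10,q11} by δ(·,L) → {q3,q6,q7,q8,q10} and {q0,q9} and {q4,q11}.
On input L, block {q1,q5} splits into {q1} and {q5}.
Refine {q3,q6,q7,q8,q10} on symbol L: members go to different blocks, giving {q3,q6,q7,q10} and {q8}.
Stable partition: {q1} | {q3,q6,q7,q10} | {q12} | {q0,q9} | {q4,q11} | {q5} | {q8} — 7 equivalence classes.
q4 and q7 end up in different blocks, so they are distinguishable. For instance, the string 'L' is accepted from only q4.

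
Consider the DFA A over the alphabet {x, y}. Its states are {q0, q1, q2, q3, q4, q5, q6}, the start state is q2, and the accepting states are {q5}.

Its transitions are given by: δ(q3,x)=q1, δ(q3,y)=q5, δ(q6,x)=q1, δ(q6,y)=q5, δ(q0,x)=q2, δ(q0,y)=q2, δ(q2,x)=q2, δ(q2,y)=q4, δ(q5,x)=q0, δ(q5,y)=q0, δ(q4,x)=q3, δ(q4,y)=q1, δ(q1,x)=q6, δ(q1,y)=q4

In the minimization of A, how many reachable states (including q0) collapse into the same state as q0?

Initial partition by acceptance: {q5} | {q0,q1,q2,q3,q4,q6}.
Refine {q0,q1,q2,q3,q4,q6} on symbol y: members go to different blocks, giving {q0,q1,q2,q4} and {q3,q6}.
On input x, block {q0,q1,q2,q4} splits into {q0,q2} and {q1,q4}.
Split {q0,q2} by δ(·,y) → {q0} and {q2}.
No further refinement is possible. Final partition (5 blocks): {q5} | {q0} | {q3,q6} | {q1,q4} | {q2}.
The equivalence class containing q0 is {q0}, of size 1.

1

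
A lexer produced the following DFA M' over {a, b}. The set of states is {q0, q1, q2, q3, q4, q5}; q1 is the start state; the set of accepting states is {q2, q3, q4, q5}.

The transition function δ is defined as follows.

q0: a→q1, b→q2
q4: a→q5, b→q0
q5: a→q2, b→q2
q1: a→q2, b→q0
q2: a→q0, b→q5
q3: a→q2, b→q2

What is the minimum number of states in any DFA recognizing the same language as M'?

4

First remove the unreachable states {q3,q4}; 4 states remain.
Initial partition by acceptance: {q2,q5} | {q0,q1}.
Split {q2,q5} by δ(·,a) → {q2} and {q5}.
On input a, block {q0,q1} splits into {q0} and {q1}.
The partition is now stable with 4 blocks: {q2} | {q0} | {q5} | {q1}.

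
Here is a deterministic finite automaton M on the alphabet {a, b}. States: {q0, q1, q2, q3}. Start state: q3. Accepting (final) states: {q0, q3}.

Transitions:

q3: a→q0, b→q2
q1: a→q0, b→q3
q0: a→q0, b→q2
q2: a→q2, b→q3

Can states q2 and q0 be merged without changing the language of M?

No

States {q1} cannot be reached from the start state, so discard them.
P0 = {q0,q3} | {q2}.
No further refinement is possible. Final partition (2 blocks): {q0,q3} | {q2}.
q2 and q0 end up in different blocks, so they are distinguishable. For instance, the string 'ε' is accepted from only q0.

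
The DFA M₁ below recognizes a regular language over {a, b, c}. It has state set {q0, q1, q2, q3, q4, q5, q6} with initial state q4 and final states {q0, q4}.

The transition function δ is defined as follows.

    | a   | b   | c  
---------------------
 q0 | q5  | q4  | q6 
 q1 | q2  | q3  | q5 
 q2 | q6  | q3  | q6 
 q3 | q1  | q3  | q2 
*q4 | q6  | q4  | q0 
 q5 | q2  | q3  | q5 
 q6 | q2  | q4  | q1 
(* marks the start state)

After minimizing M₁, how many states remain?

6

Initial partition by acceptance: {q0,q4} | {q1,q2,q3,q5,q6}.
Split {q0,q4} by δ(·,c) → {q0} and {q4}.
On input b, block {q1,q2,q3,q5,q6} splits into {q1,q2,q3,q5} and {q6}.
Split {q1,q2,q3,q5} by δ(·,a) → {q1,q3,q5} and {q2}.
Refine {q1,q3,q5} on symbol a: members go to different blocks, giving {q1,q5} and {q3}.
The partition is now stable with 6 blocks: {q0} | {q1,q5} | {q4} | {q6} | {q2} | {q3}.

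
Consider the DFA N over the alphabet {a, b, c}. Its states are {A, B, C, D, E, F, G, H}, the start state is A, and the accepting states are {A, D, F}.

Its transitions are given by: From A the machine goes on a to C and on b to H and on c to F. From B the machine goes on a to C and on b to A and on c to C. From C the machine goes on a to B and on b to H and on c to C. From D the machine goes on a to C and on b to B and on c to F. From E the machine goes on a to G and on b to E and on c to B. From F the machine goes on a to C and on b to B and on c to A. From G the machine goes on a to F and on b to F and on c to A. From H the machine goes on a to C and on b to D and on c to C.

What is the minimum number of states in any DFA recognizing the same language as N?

Reachable states from the start: {A,B,C,D,F,H}. Unreachable: {E,G} — drop them.
Initial partition by acceptance: {A,D,F} | {B,C,H}.
Split {B,C,H} by δ(·,b) → {B,H} and {C}.
Stable partition: {A,D,F} | {B,H} | {C} — 3 equivalence classes.

3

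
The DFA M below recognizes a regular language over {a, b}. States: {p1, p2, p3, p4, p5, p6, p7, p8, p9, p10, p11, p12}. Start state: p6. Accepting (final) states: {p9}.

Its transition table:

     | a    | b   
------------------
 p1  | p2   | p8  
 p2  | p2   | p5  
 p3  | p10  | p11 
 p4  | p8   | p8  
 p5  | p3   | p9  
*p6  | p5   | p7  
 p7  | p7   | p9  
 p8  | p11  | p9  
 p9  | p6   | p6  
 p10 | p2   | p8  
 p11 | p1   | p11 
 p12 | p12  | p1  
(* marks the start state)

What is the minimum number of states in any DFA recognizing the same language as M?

6

Reachable states from the start: {p1,p2,p3,p5,p6,p7,p8,p9,p10,p11}. Unreachable: {p4,p12} — drop them.
Start with accepting vs non-accepting: {p9} | {p1,p2,p3,p5,p6,p7,p8,p10,p11}.
On input b, block {p1,p2,p3,p5,p6,p7,p8,p10,p11} splits into {p1,p2,p3,p6,p10,p11} and {p5,p7,p8}.
Refine {p1,p2,p3,p6,p10,p11} on symbol a: members go to different blocks, giving {p1,p2,p3,p10,p11} and {p6}.
Split {p1,p2,p3,p10,p11} by δ(·,b) → {p1,p2,p10} and {p3,p11}.
Split {p5,p7,p8} by δ(·,a) → {p5,p8} and {p7}.
Stable partition: {p9} | {p1,p2,p10} | {p5,p8} | {p6} | {p3,p11} | {p7} — 6 equivalence classes.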